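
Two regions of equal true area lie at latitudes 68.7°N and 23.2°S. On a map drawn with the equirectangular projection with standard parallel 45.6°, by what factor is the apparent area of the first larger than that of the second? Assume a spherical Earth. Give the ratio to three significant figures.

In the equirectangular projection with standard parallel φ₀ = 45.6° (x = Rλ cos φ₀, y = Rφ), meridians are true-scale (h = 1) and the parallel scale is k = cos φ₀ / cos φ.
Areal scale at 68.7°: h·k = 1.000 × 1.926 = 1.926.
Areal scale at 23.2°: h·k = 1.000 × 0.7612 = 0.7612.
Ratio = 1.926/0.7612 ≈ 2.53.

2.53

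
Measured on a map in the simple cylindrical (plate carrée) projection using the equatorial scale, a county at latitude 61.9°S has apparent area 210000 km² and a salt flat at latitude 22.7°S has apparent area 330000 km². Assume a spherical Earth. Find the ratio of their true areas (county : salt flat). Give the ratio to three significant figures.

0.325

Plate carrée has h = 1 and k = sec φ, giving areal scale sec φ; true area = (apparent area) · cos φ.
True area of county: 210000 × cos(61.9°) = 210000 × 0.4710 = 98910 km².
True area of salt flat: 330000 × cos(22.7°) = 330000 × 0.9225 = 304400 km².
Ratio = 98910 / 304400 ≈ 0.325.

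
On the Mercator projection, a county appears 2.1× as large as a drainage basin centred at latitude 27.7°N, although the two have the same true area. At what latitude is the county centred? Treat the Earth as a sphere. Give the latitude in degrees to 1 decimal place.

For equal true areas on Mercator, apparent areas scale as sec²φ, so the ratio is cos²φ₂ / cos²φ₁.
cos²φ₂ / cos²φ₁ = 2.1  ⇒  cos φ₁ = cos 27.7° / √2.1 = 0.8854/1.449 = 0.6110.
φ₁ = arccos(0.6110) ≈ 52.3°.

52.3°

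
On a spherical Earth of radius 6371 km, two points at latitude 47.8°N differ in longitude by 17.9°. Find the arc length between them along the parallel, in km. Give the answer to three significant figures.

Arc length along a parallel = R cos φ · Δλ (with Δλ in radians).
= 6371 × cos 47.8° × (17.9° × π/180) = 6371 × 0.6717 × 0.3124 ≈ 1340 km.

1340 km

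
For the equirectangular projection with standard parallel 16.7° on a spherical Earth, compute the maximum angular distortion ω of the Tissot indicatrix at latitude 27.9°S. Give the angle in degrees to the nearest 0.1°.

With standard parallel φ₀ = 16.7°, the equirectangular projection gives x = Rλ cos φ₀, y = Rφ, so h = 1 and k = cos 16.7° / cos φ.
At 27.9°: h = 1.000, k = 1.084; principal scales a = 1.084, b = 1.000.
sin(ω/2) = (a − b)/(a + b) = 0.08380/2.084 = 0.04021, so ω = 2 arcsin(0.04021) ≈ 4.6°.

4.6°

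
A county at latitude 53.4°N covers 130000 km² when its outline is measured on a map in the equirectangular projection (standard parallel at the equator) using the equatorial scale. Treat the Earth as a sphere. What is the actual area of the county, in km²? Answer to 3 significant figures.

In the plate carrée (x = Rλ, y = Rφ), meridians are true-scale (h = 1) and parallels are stretched by k = sec φ.
Areal scale = h·k = 1 × sec φ; at 53.4°, h = 1.000, k = 1.677, so h·k = 1.677.
True area = apparent / (areal scale) = 130000 / 1.677 ≈ 77500 km².

77500 km²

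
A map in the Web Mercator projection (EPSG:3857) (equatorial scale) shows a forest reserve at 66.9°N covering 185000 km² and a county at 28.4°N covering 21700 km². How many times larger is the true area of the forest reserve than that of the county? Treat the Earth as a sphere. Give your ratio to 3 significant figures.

Since Mercator area scale is 1/cos²φ, the true area equals the apparent area multiplied by cos²φ.
True area of forest reserve: 185000 × cos²(66.9°) = 185000 × 0.1539 = 28480 km².
True area of county: 21700 × cos²(28.4°) = 21700 × 0.7738 = 16790 km².
Ratio = 28480 / 16790 ≈ 1.70.

1.70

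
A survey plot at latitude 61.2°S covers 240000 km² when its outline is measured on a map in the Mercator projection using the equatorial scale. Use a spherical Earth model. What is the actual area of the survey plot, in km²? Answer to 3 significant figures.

55700 km²

Mercator is conformal, so the point scale is isotropic: h = k = sec φ = 1/cos φ.
Areal scale = k² = sec²φ = 1/cos²(61.2°) = 1/0.4818² = 4.309.
True area = apparent / (areal scale) = 240000 / 4.309 ≈ 55700 km².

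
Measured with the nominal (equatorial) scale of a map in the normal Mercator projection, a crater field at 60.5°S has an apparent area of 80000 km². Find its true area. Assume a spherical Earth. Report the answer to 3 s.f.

19400 km²

The Mercator projection is conformal; its linear scale factor is the same in every direction and equals sec φ = 1/cos φ.
Areal scale = k² = sec²φ = 1/cos²(60.5°) = 1/0.4924² = 4.124.
True area = apparent / (areal scale) = 80000 / 4.124 ≈ 19400 km².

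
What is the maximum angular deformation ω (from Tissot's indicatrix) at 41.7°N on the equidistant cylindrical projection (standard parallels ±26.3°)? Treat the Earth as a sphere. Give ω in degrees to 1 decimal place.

10.5°

In the equirectangular projection with standard parallel φ₀ = 26.3° (x = Rλ cos φ₀, y = Rφ), meridians are true-scale (h = 1) and the parallel scale is k = cos φ₀ / cos φ.
At 41.7°: h = 1.000, k = 1.201; principal scales a = 1.201, b = 1.000.
sin(ω/2) = (a − b)/(a + b) = 0.2007/2.201 = 0.09120, so ω = 2 arcsin(0.09120) ≈ 10.5°.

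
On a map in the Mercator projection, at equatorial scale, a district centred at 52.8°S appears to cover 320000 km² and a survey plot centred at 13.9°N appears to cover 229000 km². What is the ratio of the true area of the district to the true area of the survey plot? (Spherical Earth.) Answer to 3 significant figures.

0.542

Mercator's areal exaggeration is sec²φ; hence true area = (apparent area) · cos²φ.
True area of district: 320000 × cos²(52.8°) = 320000 × 0.3655 = 117000 km².
True area of survey plot: 229000 × cos²(13.9°) = 229000 × 0.9423 = 215800 km².
Ratio = 117000 / 215800 ≈ 0.542.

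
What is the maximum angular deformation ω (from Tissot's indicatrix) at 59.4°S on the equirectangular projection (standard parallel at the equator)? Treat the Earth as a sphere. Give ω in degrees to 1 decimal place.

For the equirectangular projection with φ₀ = 0 (plate carrée), h = 1 along meridians and k = sec φ along parallels.
At 59.4°: h = 1.000, k = 1.964; principal scales a = 1.964, b = 1.000.
sin(ω/2) = (a − b)/(a + b) = 0.9645/2.964 = 0.3253, so ω = 2 arcsin(0.3253) ≈ 38.0°.

38.0°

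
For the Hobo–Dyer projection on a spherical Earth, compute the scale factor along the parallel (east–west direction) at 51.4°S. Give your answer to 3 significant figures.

The Hobo–Dyer projection is cylindrical equal-area with φ₀ = 37.5°. Cylindrical equal-area (φ₀ = 37.5°): h = cos φ / cos 37.5° along meridians, k = cos 37.5° / cos φ along parallels; h·k = 1.
k = cos 37.5° / cos 51.4° = 0.7934/0.6239 = 1.272.

1.27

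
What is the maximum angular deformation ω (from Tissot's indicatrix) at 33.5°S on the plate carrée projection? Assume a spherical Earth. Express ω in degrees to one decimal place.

For the equirectangular projection with φ₀ = 0 (plate carrée), h = 1 along meridians and k = sec φ along parallels.
At 33.5°: h = 1.000, k = 1.199; principal scales a = 1.199, b = 1.000.
sin(ω/2) = (a − b)/(a + b) = 0.1992/2.199 = 0.09058, so ω = 2 arcsin(0.09058) ≈ 10.4°.

10.4°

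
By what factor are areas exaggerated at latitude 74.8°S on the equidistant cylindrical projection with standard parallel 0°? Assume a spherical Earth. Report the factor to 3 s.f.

3.81

In the plate carrée (x = Rλ, y = Rφ), meridians are true-scale (h = 1) and parallels are stretched by k = sec φ.
Areal scale = h·k = 1 × sec φ; at 74.8°, h = 1.000, k = 3.814, so h·k = 3.814.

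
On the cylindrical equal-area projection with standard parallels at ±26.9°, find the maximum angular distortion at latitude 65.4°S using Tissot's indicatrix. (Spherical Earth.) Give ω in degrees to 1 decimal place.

Cylindrical equal-area (φ₀ = 26.9°): h = cos φ / cos 26.9° along meridians, k = cos 26.9° / cos φ along parallels; h·k = 1.
At 65.4°: h = 0.4668, k = 2.142; principal scales a = 2.142, b = 0.4668.
sin(ω/2) = (a − b)/(a + b) = 1.676/2.609 = 0.6422, so ω = 2 arcsin(0.6422) ≈ 79.9°.

79.9°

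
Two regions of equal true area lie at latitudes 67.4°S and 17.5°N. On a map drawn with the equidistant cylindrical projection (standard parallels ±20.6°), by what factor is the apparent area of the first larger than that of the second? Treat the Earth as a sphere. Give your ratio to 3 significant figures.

The equidistant cylindrical projection with φ₀ = 20.6° has h = 1 (meridians true) and k = cos φ₀ / cos φ along parallels.
Areal scale at 67.4°: h·k = 1.000 × 2.436 = 2.436.
Areal scale at 17.5°: h·k = 1.000 × 0.9815 = 0.9815.
Ratio = 2.436/0.9815 ≈ 2.48.

2.48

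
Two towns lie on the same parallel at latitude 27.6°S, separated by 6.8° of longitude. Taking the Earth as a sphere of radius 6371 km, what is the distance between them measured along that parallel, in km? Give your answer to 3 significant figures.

670 km

Arc length along a parallel = R cos φ · Δλ (with Δλ in radians).
= 6371 × cos 27.6° × (6.8° × π/180) = 6371 × 0.8862 × 0.1187 ≈ 670 km.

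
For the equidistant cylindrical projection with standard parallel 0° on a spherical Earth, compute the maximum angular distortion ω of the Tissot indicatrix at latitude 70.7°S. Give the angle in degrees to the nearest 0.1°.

Plate carrée maps x = Rλ, y = Rφ. The meridian scale is h = 1 and the parallel scale is k = 1/cos φ = sec φ.
At 70.7°: h = 1.000, k = 3.026; principal scales a = 3.026, b = 1.000.
sin(ω/2) = (a − b)/(a + b) = 2.026/4.026 = 0.5032, so ω = 2 arcsin(0.5032) ≈ 60.4°.

60.4°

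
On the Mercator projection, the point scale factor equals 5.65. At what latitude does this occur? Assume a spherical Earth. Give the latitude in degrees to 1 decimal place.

Mercator scale is k = sec φ = 1/cos φ.
1/cos φ = 5.65  ⇒  cos φ = 0.1770  ⇒  φ = arccos(0.1770) ≈ 79.8°.

79.8°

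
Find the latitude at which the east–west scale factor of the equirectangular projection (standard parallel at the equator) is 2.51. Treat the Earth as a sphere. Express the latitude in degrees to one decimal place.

66.5°

Plate carrée: h = 1, k = sec φ along parallels.
sec φ = 2.51  ⇒  cos φ = 0.3984  ⇒  φ ≈ 66.5°.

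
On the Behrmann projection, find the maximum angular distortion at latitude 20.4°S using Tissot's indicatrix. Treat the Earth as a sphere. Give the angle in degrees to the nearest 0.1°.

Behrmann is a cylindrical equal-area projection with standard parallels at ±30°. Cylindrical equal-area (φ₀ = 30°): h = cos φ / cos 30° along meridians, k = cos 30° / cos φ along parallels; h·k = 1.
At 20.4°: h = 1.082, k = 0.9240; principal scales a = 1.082, b = 0.9240.
sin(ω/2) = (a − b)/(a + b) = 0.1583/2.006 = 0.07891, so ω = 2 arcsin(0.07891) ≈ 9.1°.

9.1°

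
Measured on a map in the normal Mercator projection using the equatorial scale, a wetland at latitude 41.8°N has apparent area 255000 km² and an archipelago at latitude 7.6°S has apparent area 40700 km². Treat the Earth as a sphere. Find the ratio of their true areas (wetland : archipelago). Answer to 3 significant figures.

3.54

On Mercator the areal scale is sec²φ, so true area = apparent × cos²φ.
True area of wetland: 255000 × cos²(41.8°) = 255000 × 0.5557 = 141700 km².
True area of archipelago: 40700 × cos²(7.6°) = 40700 × 0.9825 = 39990 km².
Ratio = 141700 / 39990 ≈ 3.54.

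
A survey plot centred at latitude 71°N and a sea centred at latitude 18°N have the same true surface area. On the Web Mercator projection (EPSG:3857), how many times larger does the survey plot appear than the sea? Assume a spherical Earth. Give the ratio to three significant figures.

On Mercator, area is exaggerated by sec²φ = 1/cos²φ.
At 71°: sec²(71°) = 1/0.3256² = 9.434.
At 18°: sec²(18°) = 1/0.9511² = 1.106.
Ratio = 9.434/1.106 = cos²(18°)/cos²(71°) ≈ 8.53.

8.53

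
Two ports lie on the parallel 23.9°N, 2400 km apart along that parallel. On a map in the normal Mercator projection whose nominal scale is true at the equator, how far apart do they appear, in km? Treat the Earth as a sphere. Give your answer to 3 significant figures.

2630 km

Mercator is conformal, so the point scale is isotropic: h = k = sec φ = 1/cos φ.
Along the parallel, k = sec 23.9° = 1/0.9143 = 1.094.
Map distance = 2400 × 1.094 ≈ 2630 km.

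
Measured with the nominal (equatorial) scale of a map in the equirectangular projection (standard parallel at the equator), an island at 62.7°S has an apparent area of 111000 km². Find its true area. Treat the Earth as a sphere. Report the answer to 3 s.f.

50900 km²

Plate carrée maps x = Rλ, y = Rφ. The meridian scale is h = 1 and the parallel scale is k = 1/cos φ = sec φ.
Areal scale = h·k = 1 × sec φ; at 62.7°, h = 1.000, k = 2.180, so h·k = 2.180.
True area = apparent / (areal scale) = 111000 / 2.180 ≈ 50900 km².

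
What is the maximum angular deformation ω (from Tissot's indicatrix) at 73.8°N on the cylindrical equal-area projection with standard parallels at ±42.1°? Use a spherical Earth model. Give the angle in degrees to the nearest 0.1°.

A cylindrical equal-area projection with standard parallel φ₀ has meridian scale h = cos φ / cos φ₀ and parallel scale k = cos φ₀ / cos φ (so areas are preserved, h·k = 1).
At 73.8°: h = 0.3760, k = 2.659; principal scales a = 2.659, b = 0.3760.
sin(ω/2) = (a − b)/(a + b) = 2.283/3.036 = 0.7523, so ω = 2 arcsin(0.7523) ≈ 97.6°.

97.6°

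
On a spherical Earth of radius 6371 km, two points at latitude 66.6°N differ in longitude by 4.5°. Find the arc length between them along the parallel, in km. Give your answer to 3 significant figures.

199 km

Arc length along a parallel = R cos φ · Δλ (with Δλ in radians).
= 6371 × cos 66.6° × (4.5° × π/180) = 6371 × 0.3971 × 0.07854 ≈ 199 km.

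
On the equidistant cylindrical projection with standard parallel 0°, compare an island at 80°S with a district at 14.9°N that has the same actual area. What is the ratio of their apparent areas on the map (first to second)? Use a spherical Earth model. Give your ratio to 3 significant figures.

For the equirectangular projection with φ₀ = 0 (plate carrée), h = 1 along meridians and k = sec φ along parallels.
Areal scale at 80°: h·k = 1.000 × 5.759 = 5.759.
Areal scale at 14.9°: h·k = 1.000 × 1.035 = 1.035.
Ratio = 5.759/1.035 ≈ 5.57.

5.57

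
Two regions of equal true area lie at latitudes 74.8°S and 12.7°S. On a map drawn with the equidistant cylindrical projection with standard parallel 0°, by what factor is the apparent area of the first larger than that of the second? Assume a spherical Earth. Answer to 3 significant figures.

Plate carrée maps x = Rλ, y = Rφ. The meridian scale is h = 1 and the parallel scale is k = 1/cos φ = sec φ.
Areal scale at 74.8°: h·k = 1.000 × 3.814 = 3.814.
Areal scale at 12.7°: h·k = 1.000 × 1.025 = 1.025.
Ratio = 3.814/1.025 ≈ 3.72.

3.72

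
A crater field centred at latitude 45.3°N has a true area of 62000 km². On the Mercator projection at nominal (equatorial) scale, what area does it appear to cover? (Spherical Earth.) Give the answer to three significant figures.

Mercator is conformal, so the point scale is isotropic: h = k = sec φ = 1/cos φ.
Areal scale = k² = sec²φ = 1/cos²(45.3°) = 1/0.7034² = 2.021.
Apparent area = 62000 × 2.021 ≈ 125000 km².

125000 km²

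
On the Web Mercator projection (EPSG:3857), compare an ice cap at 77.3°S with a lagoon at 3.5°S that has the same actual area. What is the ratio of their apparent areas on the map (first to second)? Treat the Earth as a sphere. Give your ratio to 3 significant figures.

Mercator is conformal with k = sec φ, so areal scale = k² = sec²φ.
At 77.3°: sec²(77.3°) = 1/0.2198² = 20.69.
At 3.5°: sec²(3.5°) = 1/0.9981² = 1.004.
Ratio = 20.69/1.004 = cos²(3.5°)/cos²(77.3°) ≈ 20.6.

20.6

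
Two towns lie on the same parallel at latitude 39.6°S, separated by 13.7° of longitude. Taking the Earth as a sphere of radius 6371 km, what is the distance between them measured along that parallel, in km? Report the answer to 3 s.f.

Arc length along a parallel = R cos φ · Δλ (with Δλ in radians).
= 6371 × cos 39.6° × (13.7° × π/180) = 6371 × 0.7705 × 0.2391 ≈ 1170 km.

1170 km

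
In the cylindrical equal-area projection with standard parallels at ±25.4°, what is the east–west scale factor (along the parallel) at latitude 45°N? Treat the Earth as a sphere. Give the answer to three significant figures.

For cylindrical equal-area with standard parallel φ₀, h = cos φ / cos φ₀ and k = cos φ₀ / cos φ, so h·k = 1.
k = cos 25.4° / cos 45° = 0.9033/0.7071 = 1.278.

1.28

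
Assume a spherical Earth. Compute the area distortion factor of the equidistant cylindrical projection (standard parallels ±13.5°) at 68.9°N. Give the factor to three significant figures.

2.70

The equidistant cylindrical projection with φ₀ = 13.5° has h = 1 (meridians true) and k = cos φ₀ / cos φ along parallels.
Areal scale = h·k = 1 × cos φ₀ / cos φ; at 68.9°, h = 1.000, k = 2.701, so h·k = 2.701.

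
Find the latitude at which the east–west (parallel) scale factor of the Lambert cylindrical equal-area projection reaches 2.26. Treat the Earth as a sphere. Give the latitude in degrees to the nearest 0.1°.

The Lambert cylindrical equal-area projection is the cylindrical equal-area projection with its standard parallel at the equator (φ₀ = 0). For cylindrical equal-area with standard parallel φ₀, h = cos φ / cos φ₀ and k = cos φ₀ / cos φ, so h·k = 1.
k = cos φ₀ / cos φ = 2.26  ⇒  cos φ = cos 0° / 2.26 = 0.4425.
φ = arccos(0.4425) ≈ 63.7°.

63.7°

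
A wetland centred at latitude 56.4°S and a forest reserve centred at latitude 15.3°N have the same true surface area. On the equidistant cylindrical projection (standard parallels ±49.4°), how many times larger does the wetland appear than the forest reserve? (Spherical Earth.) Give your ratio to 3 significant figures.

1.74

In the equirectangular projection with standard parallel φ₀ = 49.4° (x = Rλ cos φ₀, y = Rφ), meridians are true-scale (h = 1) and the parallel scale is k = cos φ₀ / cos φ.
Areal scale at 56.4°: h·k = 1.000 × 1.176 = 1.176.
Areal scale at 15.3°: h·k = 1.000 × 0.6747 = 0.6747.
Ratio = 1.176/0.6747 ≈ 1.74.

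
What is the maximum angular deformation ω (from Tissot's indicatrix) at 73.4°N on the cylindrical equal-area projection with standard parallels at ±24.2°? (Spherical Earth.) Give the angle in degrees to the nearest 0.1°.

110.4°

Cylindrical equal-area (φ₀ = 24.2°): h = cos φ / cos 24.2° along meridians, k = cos 24.2° / cos φ along parallels; h·k = 1.
At 73.4°: h = 0.3132, k = 3.193; principal scales a = 3.193, b = 0.3132.
sin(ω/2) = (a − b)/(a + b) = 2.879/3.506 = 0.8213, so ω = 2 arcsin(0.8213) ≈ 110.4°.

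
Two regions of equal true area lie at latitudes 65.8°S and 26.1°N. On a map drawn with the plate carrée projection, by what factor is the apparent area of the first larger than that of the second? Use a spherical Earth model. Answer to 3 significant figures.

Plate carrée maps x = Rλ, y = Rφ. The meridian scale is h = 1 and the parallel scale is k = 1/cos φ = sec φ.
Areal scale at 65.8°: h·k = 1.000 × 2.439 = 2.439.
Areal scale at 26.1°: h·k = 1.000 × 1.114 = 1.114.
Ratio = 2.439/1.114 ≈ 2.19.

2.19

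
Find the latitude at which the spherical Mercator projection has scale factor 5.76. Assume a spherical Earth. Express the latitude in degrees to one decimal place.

Mercator scale is k = sec φ = 1/cos φ.
1/cos φ = 5.76  ⇒  cos φ = 0.1736  ⇒  φ = arccos(0.1736) ≈ 80.0°.

80.0°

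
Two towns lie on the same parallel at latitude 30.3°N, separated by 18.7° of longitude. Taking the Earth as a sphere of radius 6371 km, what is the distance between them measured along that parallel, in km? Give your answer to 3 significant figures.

1800 km

Arc length along a parallel = R cos φ · Δλ (with Δλ in radians).
= 6371 × cos 30.3° × (18.7° × π/180) = 6371 × 0.8634 × 0.3264 ≈ 1800 km.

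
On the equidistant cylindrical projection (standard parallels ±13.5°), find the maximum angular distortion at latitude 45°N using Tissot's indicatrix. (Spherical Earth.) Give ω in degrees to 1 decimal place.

With standard parallel φ₀ = 13.5°, the equirectangular projection gives x = Rλ cos φ₀, y = Rφ, so h = 1 and k = cos 13.5° / cos φ.
At 45°: h = 1.000, k = 1.375; principal scales a = 1.375, b = 1.000.
sin(ω/2) = (a − b)/(a + b) = 0.3751/2.375 = 0.1579, so ω = 2 arcsin(0.1579) ≈ 18.2°.

18.2°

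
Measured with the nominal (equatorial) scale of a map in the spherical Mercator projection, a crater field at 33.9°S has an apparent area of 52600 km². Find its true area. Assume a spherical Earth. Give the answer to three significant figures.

36200 km²

Mercator is conformal, so the point scale is isotropic: h = k = sec φ = 1/cos φ.
Areal scale = k² = sec²φ = 1/cos²(33.9°) = 1/0.8300² = 1.452.
True area = apparent / (areal scale) = 52600 / 1.452 ≈ 36200 km².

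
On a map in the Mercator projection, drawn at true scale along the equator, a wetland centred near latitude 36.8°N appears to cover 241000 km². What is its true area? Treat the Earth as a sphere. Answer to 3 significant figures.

The Mercator projection is conformal; its linear scale factor is the same in every direction and equals sec φ = 1/cos φ.
Areal scale = k² = sec²φ = 1/cos²(36.8°) = 1/0.8007² = 1.560.
True area = apparent / (areal scale) = 241000 / 1.560 ≈ 155000 km².

155000 km²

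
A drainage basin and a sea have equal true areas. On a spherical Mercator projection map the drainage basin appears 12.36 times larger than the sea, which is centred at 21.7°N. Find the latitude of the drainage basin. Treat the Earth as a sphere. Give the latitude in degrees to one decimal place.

74.7°

For equal true areas on Mercator, apparent areas scale as sec²φ, so the ratio is cos²φ₂ / cos²φ₁.
cos²φ₂ / cos²φ₁ = 12.36  ⇒  cos φ₁ = cos 21.7° / √12.36 = 0.9291/3.516 = 0.2643.
φ₁ = arccos(0.2643) ≈ 74.7°.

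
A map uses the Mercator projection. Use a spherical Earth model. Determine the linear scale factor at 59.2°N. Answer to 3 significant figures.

For Mercator, h = k = sec φ (a conformal cylindrical projection has a single point scale, 1/cos φ).
k = 1/cos 59.2° = 1/0.5120 = 1.953.

1.95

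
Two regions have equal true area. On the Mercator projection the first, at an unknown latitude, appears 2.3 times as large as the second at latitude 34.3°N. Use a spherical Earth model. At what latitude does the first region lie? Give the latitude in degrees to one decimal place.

Mercator areal scale is sec²φ, so apparent-area ratio = sec²φ₁ / sec²φ₂ = cos²φ₂ / cos²φ₁.
cos²φ₂ / cos²φ₁ = 2.3  ⇒  cos φ₁ = cos 34.3° / √2.3 = 0.8261/1.517 = 0.5447.
φ₁ = arccos(0.5447) ≈ 57.0°.

57.0°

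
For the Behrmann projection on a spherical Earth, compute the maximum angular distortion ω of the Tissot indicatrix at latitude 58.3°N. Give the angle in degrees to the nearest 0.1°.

55.0°

Behrmann is a cylindrical equal-area projection with standard parallels at ±30°. For cylindrical equal-area with standard parallel φ₀, h = cos φ / cos φ₀ and k = cos φ₀ / cos φ, so h·k = 1.
At 58.3°: h = 0.6068, k = 1.648; principal scales a = 1.648, b = 0.6068.
sin(ω/2) = (a − b)/(a + b) = 1.041/2.255 = 0.4618, so ω = 2 arcsin(0.4618) ≈ 55.0°.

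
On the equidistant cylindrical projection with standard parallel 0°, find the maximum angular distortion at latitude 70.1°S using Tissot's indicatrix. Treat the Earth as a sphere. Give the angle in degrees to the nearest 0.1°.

59.0°

Plate carrée maps x = Rλ, y = Rφ. The meridian scale is h = 1 and the parallel scale is k = 1/cos φ = sec φ.
At 70.1°: h = 1.000, k = 2.938; principal scales a = 2.938, b = 1.000.
sin(ω/2) = (a − b)/(a + b) = 1.938/3.938 = 0.4921, so ω = 2 arcsin(0.4921) ≈ 59.0°.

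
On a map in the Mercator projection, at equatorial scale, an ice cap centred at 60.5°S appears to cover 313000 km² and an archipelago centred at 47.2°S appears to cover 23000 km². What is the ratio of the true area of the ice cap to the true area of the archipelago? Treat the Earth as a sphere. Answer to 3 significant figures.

Since Mercator area scale is 1/cos²φ, the true area equals the apparent area multiplied by cos²φ.
True area of ice cap: 313000 × cos²(60.5°) = 313000 × 0.2425 = 75900 km².
True area of archipelago: 23000 × cos²(47.2°) = 23000 × 0.4616 = 10620 km².
Ratio = 75900 / 10620 ≈ 7.15.

7.15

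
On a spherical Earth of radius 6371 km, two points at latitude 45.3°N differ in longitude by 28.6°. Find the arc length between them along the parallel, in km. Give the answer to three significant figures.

2240 km

Arc length along a parallel = R cos φ · Δλ (with Δλ in radians).
= 6371 × cos 45.3° × (28.6° × π/180) = 6371 × 0.7034 × 0.4992 ≈ 2240 km.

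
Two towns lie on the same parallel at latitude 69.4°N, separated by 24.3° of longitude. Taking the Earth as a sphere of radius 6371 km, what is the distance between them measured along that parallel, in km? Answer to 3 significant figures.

951 km

Arc length along a parallel = R cos φ · Δλ (with Δλ in radians).
= 6371 × cos 69.4° × (24.3° × π/180) = 6371 × 0.3518 × 0.4241 ≈ 951 km.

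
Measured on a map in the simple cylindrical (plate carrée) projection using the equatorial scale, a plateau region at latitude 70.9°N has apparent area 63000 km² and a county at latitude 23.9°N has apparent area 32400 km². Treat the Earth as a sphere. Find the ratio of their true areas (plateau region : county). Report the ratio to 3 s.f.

0.696

Plate carrée has h = 1 and k = sec φ, giving areal scale sec φ; true area = (apparent area) · cos φ.
True area of plateau region: 63000 × cos(70.9°) = 63000 × 0.3272 = 20610 km².
True area of county: 32400 × cos(23.9°) = 32400 × 0.9143 = 29620 km².
Ratio = 20610 / 29620 ≈ 0.696.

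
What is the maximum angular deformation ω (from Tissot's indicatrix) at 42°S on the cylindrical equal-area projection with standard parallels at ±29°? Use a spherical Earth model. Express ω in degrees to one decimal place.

18.6°

For cylindrical equal-area with standard parallel φ₀, h = cos φ / cos φ₀ and k = cos φ₀ / cos φ, so h·k = 1.
At 42°: h = 0.8497, k = 1.177; principal scales a = 1.177, b = 0.8497.
sin(ω/2) = (a − b)/(a + b) = 0.3272/2.027 = 0.1615, so ω = 2 arcsin(0.1615) ≈ 18.6°.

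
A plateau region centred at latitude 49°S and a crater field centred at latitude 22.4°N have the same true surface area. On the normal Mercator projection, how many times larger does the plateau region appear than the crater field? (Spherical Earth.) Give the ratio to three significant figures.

On Mercator, area is exaggerated by sec²φ = 1/cos²φ.
At 49°: sec²(49°) = 1/0.6561² = 2.323.
At 22.4°: sec²(22.4°) = 1/0.9245² = 1.170.
Ratio = 2.323/1.170 = cos²(22.4°)/cos²(49°) ≈ 1.99.

1.99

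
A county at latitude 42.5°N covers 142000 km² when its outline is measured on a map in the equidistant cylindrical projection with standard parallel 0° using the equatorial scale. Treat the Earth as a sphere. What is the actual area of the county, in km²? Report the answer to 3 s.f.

105000 km²

For the equirectangular projection with φ₀ = 0 (plate carrée), h = 1 along meridians and k = sec φ along parallels.
Areal scale = h·k = 1 × sec φ; at 42.5°, h = 1.000, k = 1.356, so h·k = 1.356.
True area = apparent / (areal scale) = 142000 / 1.356 ≈ 105000 km².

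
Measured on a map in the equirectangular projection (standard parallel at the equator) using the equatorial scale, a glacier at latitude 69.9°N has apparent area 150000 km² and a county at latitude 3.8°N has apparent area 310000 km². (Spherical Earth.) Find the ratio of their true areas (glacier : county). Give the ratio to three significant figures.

0.167

On the plate carrée, areal scale = h·k = 1 × sec φ, so true area = apparent × cos φ.
True area of glacier: 150000 × cos(69.9°) = 150000 × 0.3437 = 51550 km².
True area of county: 310000 × cos(3.8°) = 310000 × 0.9978 = 309300 km².
Ratio = 51550 / 309300 ≈ 0.167.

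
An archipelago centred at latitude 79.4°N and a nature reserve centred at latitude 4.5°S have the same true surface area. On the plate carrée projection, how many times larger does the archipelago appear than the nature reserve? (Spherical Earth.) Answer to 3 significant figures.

In the plate carrée (x = Rλ, y = Rφ), meridians are true-scale (h = 1) and parallels are stretched by k = sec φ.
Areal scale at 79.4°: h·k = 1.000 × 5.436 = 5.436.
Areal scale at 4.5°: h·k = 1.000 × 1.003 = 1.003.
Ratio = 5.436/1.003 ≈ 5.42.

5.42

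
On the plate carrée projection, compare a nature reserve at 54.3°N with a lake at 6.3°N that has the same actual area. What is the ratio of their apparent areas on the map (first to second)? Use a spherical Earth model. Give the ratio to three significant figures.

1.70

For the equirectangular projection with φ₀ = 0 (plate carrée), h = 1 along meridians and k = sec φ along parallels.
Areal scale at 54.3°: h·k = 1.000 × 1.714 = 1.714.
Areal scale at 6.3°: h·k = 1.000 × 1.006 = 1.006.
Ratio = 1.714/1.006 ≈ 1.70.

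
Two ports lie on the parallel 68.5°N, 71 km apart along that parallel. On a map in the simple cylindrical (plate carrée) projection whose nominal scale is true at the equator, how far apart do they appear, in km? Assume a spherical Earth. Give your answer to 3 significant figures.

194 km

Plate carrée maps x = Rλ, y = Rφ. The meridian scale is h = 1 and the parallel scale is k = 1/cos φ = sec φ.
Along the parallel, k = sec 68.5° = 1/0.3665 = 2.729.
Map distance = 71 × 2.729 ≈ 194 km.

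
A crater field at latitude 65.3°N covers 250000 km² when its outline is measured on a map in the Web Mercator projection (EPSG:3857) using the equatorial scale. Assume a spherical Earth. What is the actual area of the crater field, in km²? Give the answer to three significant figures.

The Mercator projection is conformal; its linear scale factor is the same in every direction and equals sec φ = 1/cos φ.
Areal scale = k² = sec²φ = 1/cos²(65.3°) = 1/0.4179² = 5.727.
True area = apparent / (areal scale) = 250000 / 5.727 ≈ 43700 km².

43700 km²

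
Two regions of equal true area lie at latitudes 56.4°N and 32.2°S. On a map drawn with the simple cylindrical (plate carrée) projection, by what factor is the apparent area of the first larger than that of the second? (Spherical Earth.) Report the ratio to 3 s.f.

For the equirectangular projection with φ₀ = 0 (plate carrée), h = 1 along meridians and k = sec φ along parallels.
Areal scale at 56.4°: h·k = 1.000 × 1.807 = 1.807.
Areal scale at 32.2°: h·k = 1.000 × 1.182 = 1.182.
Ratio = 1.807/1.182 ≈ 1.53.

1.53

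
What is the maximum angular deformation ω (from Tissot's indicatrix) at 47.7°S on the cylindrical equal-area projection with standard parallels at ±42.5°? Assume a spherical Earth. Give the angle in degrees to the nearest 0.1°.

10.4°

Cylindrical equal-area (φ₀ = 42.5°): h = cos φ / cos 42.5° along meridians, k = cos 42.5° / cos φ along parallels; h·k = 1.
At 47.7°: h = 0.9128, k = 1.095; principal scales a = 1.095, b = 0.9128.
sin(ω/2) = (a − b)/(a + b) = 0.1827/2.008 = 0.09095, so ω = 2 arcsin(0.09095) ≈ 10.4°.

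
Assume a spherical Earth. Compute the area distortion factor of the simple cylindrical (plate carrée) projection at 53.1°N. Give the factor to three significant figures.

For the equirectangular projection with φ₀ = 0 (plate carrée), h = 1 along meridians and k = sec φ along parallels.
Areal scale = h·k = 1 × sec φ; at 53.1°, h = 1.000, k = 1.666, so h·k = 1.666.

1.67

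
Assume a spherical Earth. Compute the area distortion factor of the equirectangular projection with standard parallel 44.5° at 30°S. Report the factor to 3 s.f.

The equidistant cylindrical projection with φ₀ = 44.5° has h = 1 (meridians true) and k = cos φ₀ / cos φ along parallels.
Areal scale = h·k = 1 × cos φ₀ / cos φ; at 30°, h = 1.000, k = 0.8236, so h·k = 0.8236.

0.824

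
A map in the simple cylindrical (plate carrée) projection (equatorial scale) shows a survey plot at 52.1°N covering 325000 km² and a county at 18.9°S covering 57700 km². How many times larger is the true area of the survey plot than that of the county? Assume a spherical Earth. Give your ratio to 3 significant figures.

3.66

On the plate carrée, areal scale = h·k = 1 × sec φ, so true area = apparent × cos φ.
True area of survey plot: 325000 × cos(52.1°) = 325000 × 0.6143 = 199600 km².
True area of county: 57700 × cos(18.9°) = 57700 × 0.9461 = 54590 km².
Ratio = 199600 / 54590 ≈ 3.66.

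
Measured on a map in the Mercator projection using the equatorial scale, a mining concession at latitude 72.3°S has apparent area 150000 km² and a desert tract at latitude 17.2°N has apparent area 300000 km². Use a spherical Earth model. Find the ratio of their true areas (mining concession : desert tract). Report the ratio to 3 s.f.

0.0506

Mercator's areal exaggeration is sec²φ; hence true area = (apparent area) · cos²φ.
True area of mining concession: 150000 × cos²(72.3°) = 150000 × 0.09244 = 13870 km².
True area of desert tract: 300000 × cos²(17.2°) = 300000 × 0.9126 = 273800 km².
Ratio = 13870 / 273800 ≈ 0.0506.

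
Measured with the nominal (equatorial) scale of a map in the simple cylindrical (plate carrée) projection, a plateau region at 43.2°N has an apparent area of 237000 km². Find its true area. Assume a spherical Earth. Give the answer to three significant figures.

In the plate carrée (x = Rλ, y = Rφ), meridians are true-scale (h = 1) and parallels are stretched by k = sec φ.
Areal scale = h·k = 1 × sec φ; at 43.2°, h = 1.000, k = 1.372, so h·k = 1.372.
True area = apparent / (areal scale) = 237000 / 1.372 ≈ 173000 km².

173000 km²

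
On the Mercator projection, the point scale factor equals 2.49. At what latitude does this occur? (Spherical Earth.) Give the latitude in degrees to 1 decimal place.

66.3°

Mercator scale is k = sec φ = 1/cos φ.
1/cos φ = 2.49  ⇒  cos φ = 0.4016  ⇒  φ = arccos(0.4016) ≈ 66.3°.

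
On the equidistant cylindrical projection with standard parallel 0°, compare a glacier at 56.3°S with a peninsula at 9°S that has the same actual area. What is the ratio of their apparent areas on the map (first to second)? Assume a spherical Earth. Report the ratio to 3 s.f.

1.78

Plate carrée maps x = Rλ, y = Rφ. The meridian scale is h = 1 and the parallel scale is k = 1/cos φ = sec φ.
Areal scale at 56.3°: h·k = 1.000 × 1.802 = 1.802.
Areal scale at 9°: h·k = 1.000 × 1.012 = 1.012.
Ratio = 1.802/1.012 ≈ 1.78.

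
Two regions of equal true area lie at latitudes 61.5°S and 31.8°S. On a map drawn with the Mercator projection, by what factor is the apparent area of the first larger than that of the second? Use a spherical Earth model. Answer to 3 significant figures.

Mercator areal scale is sec²φ.
At 61.5°: sec²(61.5°) = 1/0.4772² = 4.392.
At 31.8°: sec²(31.8°) = 1/0.8499² = 1.384.
Ratio = 4.392/1.384 = cos²(31.8°)/cos²(61.5°) ≈ 3.17.

3.17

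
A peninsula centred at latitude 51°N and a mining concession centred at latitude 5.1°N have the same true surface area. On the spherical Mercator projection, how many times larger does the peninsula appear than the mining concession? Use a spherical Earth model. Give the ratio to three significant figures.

2.51

On Mercator, area is exaggerated by sec²φ = 1/cos²φ.
At 51°: sec²(51°) = 1/0.6293² = 2.525.
At 5.1°: sec²(5.1°) = 1/0.9960² = 1.008.
Ratio = 2.525/1.008 = cos²(5.1°)/cos²(51°) ≈ 2.51.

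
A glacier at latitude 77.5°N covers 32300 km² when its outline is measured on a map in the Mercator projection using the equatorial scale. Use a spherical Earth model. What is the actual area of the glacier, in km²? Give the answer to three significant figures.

Mercator is conformal, so the point scale is isotropic: h = k = sec φ = 1/cos φ.
Areal scale = k² = sec²φ = 1/cos²(77.5°) = 1/0.2164² = 21.35.
True area = apparent / (areal scale) = 32300 / 21.35 ≈ 1510 km².

1510 km²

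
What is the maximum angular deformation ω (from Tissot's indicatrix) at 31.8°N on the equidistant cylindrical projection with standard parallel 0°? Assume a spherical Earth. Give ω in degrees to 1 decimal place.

For the equirectangular projection with φ₀ = 0 (plate carrée), h = 1 along meridians and k = sec φ along parallels.
At 31.8°: h = 1.000, k = 1.177; principal scales a = 1.177, b = 1.000.
sin(ω/2) = (a − b)/(a + b) = 0.1766/2.177 = 0.08114, so ω = 2 arcsin(0.08114) ≈ 9.3°.

9.3°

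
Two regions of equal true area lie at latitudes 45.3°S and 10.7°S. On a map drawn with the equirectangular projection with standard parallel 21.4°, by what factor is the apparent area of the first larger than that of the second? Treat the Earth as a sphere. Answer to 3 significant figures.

1.40

The equidistant cylindrical projection with φ₀ = 21.4° has h = 1 (meridians true) and k = cos φ₀ / cos φ along parallels.
Areal scale at 45.3°: h·k = 1.000 × 1.324 = 1.324.
Areal scale at 10.7°: h·k = 1.000 × 0.9475 = 0.9475.
Ratio = 1.324/0.9475 ≈ 1.40.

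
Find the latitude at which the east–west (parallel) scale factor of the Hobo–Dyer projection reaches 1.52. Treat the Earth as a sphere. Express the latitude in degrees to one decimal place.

Hobo–Dyer is a cylindrical equal-area projection with standard parallels at ±37.5°. Cylindrical equal-area (φ₀ = 37.5°): h = cos φ / cos 37.5° along meridians, k = cos 37.5° / cos φ along parallels; h·k = 1.
k = cos φ₀ / cos φ = 1.52  ⇒  cos φ = cos 37.5° / 1.52 = 0.5219.
φ = arccos(0.5219) ≈ 58.5°.

58.5°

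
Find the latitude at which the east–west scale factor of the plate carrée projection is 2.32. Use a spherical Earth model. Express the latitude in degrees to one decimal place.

Plate carrée: h = 1, k = sec φ along parallels.
sec φ = 2.32  ⇒  cos φ = 0.4310  ⇒  φ ≈ 64.5°.

64.5°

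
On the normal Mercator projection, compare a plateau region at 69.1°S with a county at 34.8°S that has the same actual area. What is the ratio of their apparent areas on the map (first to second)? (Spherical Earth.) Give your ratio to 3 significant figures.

Mercator areal scale is sec²φ.
At 69.1°: sec²(69.1°) = 1/0.3567² = 7.858.
At 34.8°: sec²(34.8°) = 1/0.8211² = 1.483.
Ratio = 7.858/1.483 = cos²(34.8°)/cos²(69.1°) ≈ 5.30.

5.30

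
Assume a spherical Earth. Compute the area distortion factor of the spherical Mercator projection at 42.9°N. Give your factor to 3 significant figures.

Mercator is conformal, so the point scale is isotropic: h = k = sec φ = 1/cos φ.
Areal scale = k² = sec²φ = 1/cos²(42.9°) = 1/0.7325² = 1.864.

1.86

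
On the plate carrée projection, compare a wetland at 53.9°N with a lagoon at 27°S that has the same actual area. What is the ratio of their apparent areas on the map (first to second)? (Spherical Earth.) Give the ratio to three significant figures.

In the plate carrée (x = Rλ, y = Rφ), meridians are true-scale (h = 1) and parallels are stretched by k = sec φ.
Areal scale at 53.9°: h·k = 1.000 × 1.697 = 1.697.
Areal scale at 27°: h·k = 1.000 × 1.122 = 1.122.
Ratio = 1.697/1.122 ≈ 1.51.

1.51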